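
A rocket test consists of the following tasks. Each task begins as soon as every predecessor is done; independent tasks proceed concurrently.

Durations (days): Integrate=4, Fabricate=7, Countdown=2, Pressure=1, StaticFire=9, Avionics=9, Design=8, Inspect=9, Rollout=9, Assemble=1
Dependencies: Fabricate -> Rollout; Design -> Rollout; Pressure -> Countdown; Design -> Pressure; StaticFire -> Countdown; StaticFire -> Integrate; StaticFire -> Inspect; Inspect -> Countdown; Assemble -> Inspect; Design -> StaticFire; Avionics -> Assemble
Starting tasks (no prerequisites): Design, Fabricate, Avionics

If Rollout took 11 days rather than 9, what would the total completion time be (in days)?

28

Critical path before the change: Design→StaticFire→Inspect→Countdown = 8+9+9+2 = 28 giving 28 days.
Rollout is off the critical path — its longest chain is 17 days, giving 11 of slack.
No other chain overtakes it, so the finish is 28 days.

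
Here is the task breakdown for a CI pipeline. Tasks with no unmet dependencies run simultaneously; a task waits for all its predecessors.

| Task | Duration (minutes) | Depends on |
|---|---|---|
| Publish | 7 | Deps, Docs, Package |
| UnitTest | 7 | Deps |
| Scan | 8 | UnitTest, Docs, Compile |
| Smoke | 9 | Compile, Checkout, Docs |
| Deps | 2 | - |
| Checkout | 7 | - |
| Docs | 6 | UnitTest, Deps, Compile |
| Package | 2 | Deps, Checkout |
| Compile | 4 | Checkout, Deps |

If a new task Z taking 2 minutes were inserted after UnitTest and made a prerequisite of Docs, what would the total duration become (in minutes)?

26

Originally the CI pipeline takes 26 minutes.
With Z inserted, Docs now waits for max(UnitTest, Deps, Compile, Z).
New critical path: Checkout→Compile→Docs→Smoke = 7+4+6+9 = 26 ⇒ 26 minutes.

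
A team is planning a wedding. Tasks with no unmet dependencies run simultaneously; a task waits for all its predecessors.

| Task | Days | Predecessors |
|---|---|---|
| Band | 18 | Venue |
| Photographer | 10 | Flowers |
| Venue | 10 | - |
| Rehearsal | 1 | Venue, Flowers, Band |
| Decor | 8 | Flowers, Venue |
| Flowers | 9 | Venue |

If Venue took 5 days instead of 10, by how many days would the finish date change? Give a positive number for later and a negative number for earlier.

-5

Baseline: Venue→Flowers→Photographer = 10+9+10 = 29 → 29 days.
Venue lies on that path, so at 5 days the path becomes 24 days.
The critical path is still Venue→Flowers→Photographer; finish is now 24 days.
Change in finish: 24 − 29 = -5 days.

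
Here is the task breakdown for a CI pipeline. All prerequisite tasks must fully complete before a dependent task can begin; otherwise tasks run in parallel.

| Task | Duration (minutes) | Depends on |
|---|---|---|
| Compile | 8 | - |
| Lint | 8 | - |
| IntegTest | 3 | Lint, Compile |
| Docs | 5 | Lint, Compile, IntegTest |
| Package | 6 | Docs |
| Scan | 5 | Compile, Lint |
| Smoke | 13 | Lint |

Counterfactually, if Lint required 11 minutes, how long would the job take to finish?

25

The binding path is Lint→IntegTest→Docs→Package = 8+3+5+6 = 22; finish at 22 minutes.
Lint lies on that path, so at 11 minutes the path becomes 25 minutes.
The critical path is still Lint→IntegTest→Docs→Package; finish is now 25 minutes.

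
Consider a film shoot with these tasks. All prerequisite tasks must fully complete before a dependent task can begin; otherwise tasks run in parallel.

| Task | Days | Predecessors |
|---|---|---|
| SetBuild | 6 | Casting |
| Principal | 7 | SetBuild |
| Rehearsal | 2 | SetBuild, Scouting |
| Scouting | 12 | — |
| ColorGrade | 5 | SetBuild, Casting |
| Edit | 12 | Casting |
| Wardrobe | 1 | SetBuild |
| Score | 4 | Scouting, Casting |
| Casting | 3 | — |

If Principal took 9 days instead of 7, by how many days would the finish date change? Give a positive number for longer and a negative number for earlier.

Actual critical path: Casting→SetBuild→Principal = 3+6+7 = 16 ⇒ 16 days.
Since Principal is critical, the +2 change carries straight to that chain (now 18 days).
The critical path is still Casting→SetBuild→Principal; finish is now 18 days.
Change in finish: 18 − 16 = +2 days.

2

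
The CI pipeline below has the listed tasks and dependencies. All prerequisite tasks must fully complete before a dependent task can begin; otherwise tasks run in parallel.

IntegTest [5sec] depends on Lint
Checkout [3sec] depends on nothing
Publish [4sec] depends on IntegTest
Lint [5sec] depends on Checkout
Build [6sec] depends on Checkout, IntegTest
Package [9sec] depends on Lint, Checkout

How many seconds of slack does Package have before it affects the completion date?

Critical path: Checkout→Lint→IntegTest→Build = 3+5+5+6 = 19, so the finish is 19 seconds.
The longest chain containing Package totals 17 seconds.
Float = 19 − 17 = 2.

2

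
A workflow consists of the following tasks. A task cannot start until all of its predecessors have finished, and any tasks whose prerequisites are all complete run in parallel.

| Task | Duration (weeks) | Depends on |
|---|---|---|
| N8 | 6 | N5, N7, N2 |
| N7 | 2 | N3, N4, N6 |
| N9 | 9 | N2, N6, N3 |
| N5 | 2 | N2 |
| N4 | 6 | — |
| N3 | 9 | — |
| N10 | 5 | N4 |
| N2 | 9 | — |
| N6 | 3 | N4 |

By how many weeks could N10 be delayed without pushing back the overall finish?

The longest chain is N2→N9 = 9+9 = 18; overall finish 18 weeks.
N10 finishes as early as 11 and must finish by 18.
Float = 18 − 11 = 7.

7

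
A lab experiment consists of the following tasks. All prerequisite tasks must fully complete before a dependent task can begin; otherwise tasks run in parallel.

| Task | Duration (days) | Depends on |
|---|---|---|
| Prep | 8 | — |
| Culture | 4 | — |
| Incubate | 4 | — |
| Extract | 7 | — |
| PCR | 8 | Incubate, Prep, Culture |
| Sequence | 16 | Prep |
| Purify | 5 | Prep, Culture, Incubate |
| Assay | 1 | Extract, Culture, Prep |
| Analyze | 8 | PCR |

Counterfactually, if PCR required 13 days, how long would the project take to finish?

Actual critical path: Prep→PCR→Analyze = 8+8+8 = 24 ⇒ 24 days.
PCR is on the critical path; changing it to 13 makes that path 29 days.
No other chain overtakes it, so the finish is 29 days.

29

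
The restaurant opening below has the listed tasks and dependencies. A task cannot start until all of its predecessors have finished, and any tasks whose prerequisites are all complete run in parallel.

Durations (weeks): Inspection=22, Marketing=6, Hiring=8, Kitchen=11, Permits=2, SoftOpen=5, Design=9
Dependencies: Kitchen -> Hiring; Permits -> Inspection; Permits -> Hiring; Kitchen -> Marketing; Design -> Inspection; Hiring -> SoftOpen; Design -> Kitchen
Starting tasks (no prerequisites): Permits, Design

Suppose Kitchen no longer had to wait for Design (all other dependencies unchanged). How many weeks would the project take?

31

With the dependency in place, Design→Kitchen→Hiring→SoftOpen = 9+11+8+5 = 33 sets the finish at 33 weeks.
Without Design→Kitchen, Kitchen's earliest start moves from 9 to 0.
New critical path: Design→Inspection = 9+22 = 31 ⇒ 31 weeks.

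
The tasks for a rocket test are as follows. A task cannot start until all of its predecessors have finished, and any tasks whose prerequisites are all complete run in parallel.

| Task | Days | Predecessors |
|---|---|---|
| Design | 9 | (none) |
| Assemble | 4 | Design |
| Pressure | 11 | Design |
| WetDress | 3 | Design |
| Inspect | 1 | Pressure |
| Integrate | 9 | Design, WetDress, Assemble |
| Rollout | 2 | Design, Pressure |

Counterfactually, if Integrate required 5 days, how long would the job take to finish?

22

Critical path before the change: Design→Assemble→Integrate = 9+4+9 = 22 giving 22 days.
Since Integrate is critical, the -4 change carries straight to that chain (now 18 days).
The binding chain switches to Design→Pressure→Rollout = 9+11+2 = 22; finish 22 days.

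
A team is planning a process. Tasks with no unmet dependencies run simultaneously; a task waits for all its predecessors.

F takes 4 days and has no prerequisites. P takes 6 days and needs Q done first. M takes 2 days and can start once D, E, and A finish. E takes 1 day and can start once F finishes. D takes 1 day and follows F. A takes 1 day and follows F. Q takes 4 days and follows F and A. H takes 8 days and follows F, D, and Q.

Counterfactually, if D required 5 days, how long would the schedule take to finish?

17

Actual critical path: F→A→Q→H = 4+1+4+8 = 17 ⇒ 17 days.
D is off the critical path — its longest chain is 13 days, giving 4 of slack.
That remains the longest chain; total 17 days.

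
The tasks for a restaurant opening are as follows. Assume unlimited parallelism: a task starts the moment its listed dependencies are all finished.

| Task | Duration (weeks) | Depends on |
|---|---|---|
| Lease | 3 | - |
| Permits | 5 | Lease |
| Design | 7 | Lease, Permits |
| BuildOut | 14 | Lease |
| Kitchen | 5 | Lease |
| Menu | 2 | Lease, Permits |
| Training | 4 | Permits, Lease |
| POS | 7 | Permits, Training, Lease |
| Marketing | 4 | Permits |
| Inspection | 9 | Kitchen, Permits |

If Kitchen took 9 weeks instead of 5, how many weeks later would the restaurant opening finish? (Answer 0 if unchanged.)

2

The binding path is Lease→Permits→Training→POS = 3+5+4+7 = 19; finish at 19 weeks.
The longest path through Kitchen is only 17 weeks, so Kitchen has float 2.
Now Lease→Kitchen→Inspection = 3+9+9 = 21 is longest, so the finish becomes 21 weeks.
Change in finish: 21 − 19 = +2 weeks.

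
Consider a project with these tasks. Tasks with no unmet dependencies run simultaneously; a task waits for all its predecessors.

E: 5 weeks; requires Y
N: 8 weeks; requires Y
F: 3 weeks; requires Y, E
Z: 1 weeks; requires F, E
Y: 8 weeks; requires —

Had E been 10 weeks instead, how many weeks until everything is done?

22

Critical path before the change: Y→E→F→Z = 8+5+3+1 = 17 giving 17 weeks.
E lies on that path, so at 10 weeks the path becomes 22 weeks.
No other chain overtakes it, so the finish is 22 weeks.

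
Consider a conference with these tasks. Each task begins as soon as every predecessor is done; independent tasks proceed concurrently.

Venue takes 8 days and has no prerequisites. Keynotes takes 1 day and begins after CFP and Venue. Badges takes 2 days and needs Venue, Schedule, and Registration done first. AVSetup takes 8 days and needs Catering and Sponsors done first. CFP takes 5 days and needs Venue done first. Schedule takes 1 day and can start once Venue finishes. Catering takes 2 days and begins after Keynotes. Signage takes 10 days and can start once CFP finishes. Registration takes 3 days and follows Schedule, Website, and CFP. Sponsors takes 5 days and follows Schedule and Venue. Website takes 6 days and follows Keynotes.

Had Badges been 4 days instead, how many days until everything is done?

27

The binding path is Venue→CFP→Keynotes→Website→Registration→Badges = 8+5+1+6+3+2 = 25; finish at 25 days.
Badges is on the critical path; changing it to 4 makes that path 27 days.
The critical path is still Venue→CFP→Keynotes→Website→Registration→Badges; finish is now 27 days.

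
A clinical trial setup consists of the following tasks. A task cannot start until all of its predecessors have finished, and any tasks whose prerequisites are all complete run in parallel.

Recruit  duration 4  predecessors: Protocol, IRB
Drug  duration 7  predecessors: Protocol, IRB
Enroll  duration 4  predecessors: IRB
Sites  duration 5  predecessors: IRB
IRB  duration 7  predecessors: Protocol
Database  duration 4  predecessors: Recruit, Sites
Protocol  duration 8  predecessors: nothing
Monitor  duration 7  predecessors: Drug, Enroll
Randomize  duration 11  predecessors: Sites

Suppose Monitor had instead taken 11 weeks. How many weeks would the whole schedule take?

33

Actual critical path: Protocol→IRB→Sites→Randomize = 8+7+5+11 = 31 ⇒ 31 weeks.
Monitor is off the critical path — its longest chain is 29 weeks, giving 2 of slack.
Now Protocol→IRB→Drug→Monitor = 8+7+7+11 = 33 is longest, so the finish becomes 33 weeks.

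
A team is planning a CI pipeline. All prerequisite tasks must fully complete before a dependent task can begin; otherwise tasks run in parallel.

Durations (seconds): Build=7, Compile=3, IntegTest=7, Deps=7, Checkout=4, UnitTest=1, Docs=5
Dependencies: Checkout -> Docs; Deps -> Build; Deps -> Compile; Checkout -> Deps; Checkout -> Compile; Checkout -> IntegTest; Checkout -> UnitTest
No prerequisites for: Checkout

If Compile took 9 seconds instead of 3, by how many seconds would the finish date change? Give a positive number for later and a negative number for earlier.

2

As given, the longest chain is Checkout→Deps→Build = 4+7+7 = 18, so the finish is 18 seconds.
Compile is off the critical path — its longest chain is 14 seconds, giving 4 of slack.
New critical path: Checkout→Deps→Compile = 4+7+9 = 20 ⇒ 20 seconds.
Change in finish: 20 − 18 = +2 seconds.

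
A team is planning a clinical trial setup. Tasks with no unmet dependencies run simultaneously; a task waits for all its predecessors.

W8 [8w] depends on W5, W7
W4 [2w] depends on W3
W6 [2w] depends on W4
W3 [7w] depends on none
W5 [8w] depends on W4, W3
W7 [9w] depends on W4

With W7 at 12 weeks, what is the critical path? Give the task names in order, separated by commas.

W3, W4, W7, W8

As given, the longest chain is W3→W4→W7→W8 = 7+2+9+8 = 26, so the finish is 26 weeks.
Since W7 is critical, the +3 change carries straight to that chain (now 29 weeks).
The critical path is still W3→W4→W7→W8; finish is now 29 weeks.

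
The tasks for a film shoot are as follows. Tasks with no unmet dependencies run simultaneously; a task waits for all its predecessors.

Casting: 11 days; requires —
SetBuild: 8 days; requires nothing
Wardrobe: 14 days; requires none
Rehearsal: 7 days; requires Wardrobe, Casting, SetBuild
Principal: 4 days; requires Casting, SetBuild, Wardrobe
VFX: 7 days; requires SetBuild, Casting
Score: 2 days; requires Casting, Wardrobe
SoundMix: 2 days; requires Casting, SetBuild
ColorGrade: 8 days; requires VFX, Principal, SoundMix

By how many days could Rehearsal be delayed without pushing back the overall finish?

The longest chain is Casting→VFX→ColorGrade = 11+7+8 = 26; overall finish 26 days.
Longest path through Rehearsal: 21 days (earliest finish 21, latest finish 26).
So Rehearsal can slip 26 − 21 = 5 days.

5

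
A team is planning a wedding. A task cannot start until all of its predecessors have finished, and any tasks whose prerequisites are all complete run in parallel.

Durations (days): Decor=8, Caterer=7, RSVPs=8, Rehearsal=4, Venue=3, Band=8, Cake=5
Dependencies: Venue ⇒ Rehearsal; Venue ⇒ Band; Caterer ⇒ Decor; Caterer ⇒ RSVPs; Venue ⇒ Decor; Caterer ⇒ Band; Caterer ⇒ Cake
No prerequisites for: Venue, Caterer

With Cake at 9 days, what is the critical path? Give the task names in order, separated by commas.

Actual critical path: Caterer→RSVPs = 7+8 = 15 ⇒ 15 days.
Cake has 3 days of float (longest path through it is 12).
New critical path: Caterer→Cake = 7+9 = 16 ⇒ 16 days.

Caterer, Cake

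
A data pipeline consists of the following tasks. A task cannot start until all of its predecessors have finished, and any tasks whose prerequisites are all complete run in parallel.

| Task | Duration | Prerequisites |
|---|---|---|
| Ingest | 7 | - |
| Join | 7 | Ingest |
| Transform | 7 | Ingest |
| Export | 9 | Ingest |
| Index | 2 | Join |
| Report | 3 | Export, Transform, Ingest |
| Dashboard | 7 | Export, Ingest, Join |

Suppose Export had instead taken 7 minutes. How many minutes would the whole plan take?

Baseline: Ingest→Export→Dashboard = 7+9+7 = 23 → 23 minutes.
Since Export is critical, the -2 change carries straight to that chain (now 21 minutes).
New critical path: Ingest→Join→Dashboard = 7+7+7 = 21 ⇒ 21 minutes.

21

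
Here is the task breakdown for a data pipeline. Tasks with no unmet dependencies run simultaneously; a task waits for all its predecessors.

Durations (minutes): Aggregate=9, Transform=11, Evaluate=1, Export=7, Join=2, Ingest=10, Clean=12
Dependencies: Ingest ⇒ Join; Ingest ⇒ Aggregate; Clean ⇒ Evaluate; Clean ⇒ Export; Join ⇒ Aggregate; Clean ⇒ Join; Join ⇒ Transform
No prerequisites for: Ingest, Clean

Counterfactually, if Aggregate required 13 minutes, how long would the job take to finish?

The binding path is Clean→Join→Transform = 12+2+11 = 25; finish at 25 minutes.
Aggregate has 2 minutes of float (longest path through it is 23).
New critical path: Clean→Join→Aggregate = 12+2+13 = 27 ⇒ 27 minutes.

27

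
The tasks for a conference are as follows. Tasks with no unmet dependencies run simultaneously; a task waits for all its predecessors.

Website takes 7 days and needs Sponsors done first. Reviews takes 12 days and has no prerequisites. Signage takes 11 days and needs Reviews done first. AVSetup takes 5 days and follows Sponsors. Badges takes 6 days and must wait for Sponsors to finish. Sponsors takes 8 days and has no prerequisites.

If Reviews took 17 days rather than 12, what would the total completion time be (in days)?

Actual critical path: Reviews→Signage = 12+11 = 23 ⇒ 23 days.
Reviews lies on that path, so at 17 days the path becomes 28 days.
No other chain overtakes it, so the finish is 28 days.

28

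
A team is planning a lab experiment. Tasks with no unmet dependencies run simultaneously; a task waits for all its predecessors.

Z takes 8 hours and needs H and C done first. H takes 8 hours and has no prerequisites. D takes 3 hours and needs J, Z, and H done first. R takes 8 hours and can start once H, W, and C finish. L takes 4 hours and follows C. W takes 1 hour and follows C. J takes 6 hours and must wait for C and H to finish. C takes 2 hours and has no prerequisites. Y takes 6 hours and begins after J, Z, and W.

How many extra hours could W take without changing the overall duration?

11

Critical path: H→Z→Y = 8+8+6 = 22, so the finish is 22 hours.
W finishes as early as 3 and must finish by 14.
Slack of W = 13 − 2 = 11 hours.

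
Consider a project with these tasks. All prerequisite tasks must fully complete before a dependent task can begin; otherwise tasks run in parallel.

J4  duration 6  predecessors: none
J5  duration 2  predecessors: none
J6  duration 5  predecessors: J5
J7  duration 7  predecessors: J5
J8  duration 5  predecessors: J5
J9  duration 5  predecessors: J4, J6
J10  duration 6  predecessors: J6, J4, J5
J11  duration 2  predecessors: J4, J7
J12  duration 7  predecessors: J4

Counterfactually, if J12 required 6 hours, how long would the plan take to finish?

The binding path is J4→J12 = 6+7 = 13; finish at 13 hours.
J12 is on the critical path; changing it to 6 makes that path 12 hours.
The binding chain switches to J5→J6→J10 = 2+5+6 = 13; finish 13 hours.

13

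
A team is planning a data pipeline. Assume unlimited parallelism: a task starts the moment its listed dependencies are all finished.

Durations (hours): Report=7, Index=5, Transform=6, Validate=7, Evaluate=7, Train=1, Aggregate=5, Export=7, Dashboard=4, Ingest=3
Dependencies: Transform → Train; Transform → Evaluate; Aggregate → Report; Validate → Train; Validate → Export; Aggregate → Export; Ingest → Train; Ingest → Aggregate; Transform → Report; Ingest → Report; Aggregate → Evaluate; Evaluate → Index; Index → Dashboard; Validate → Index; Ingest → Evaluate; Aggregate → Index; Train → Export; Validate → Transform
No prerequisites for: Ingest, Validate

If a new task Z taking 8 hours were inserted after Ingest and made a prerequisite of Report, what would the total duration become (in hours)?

29

Originally the job takes 29 hours.
With Z inserted, Report now waits for max(Aggregate, Ingest, Transform, Z).
New critical path: Validate→Transform→Evaluate→Index→Dashboard = 7+6+7+5+4 = 29 ⇒ 29 hours.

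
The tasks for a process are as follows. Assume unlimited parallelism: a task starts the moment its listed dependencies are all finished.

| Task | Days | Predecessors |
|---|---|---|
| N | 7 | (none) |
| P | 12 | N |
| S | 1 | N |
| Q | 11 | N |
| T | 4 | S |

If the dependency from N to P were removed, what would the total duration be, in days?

Original critical path: N→P = 7+12 = 19 ⇒ 19 days.
Without N→P, P's earliest start moves from 7 to 0.
New critical path: N→Q = 7+11 = 18 ⇒ 18 days.

18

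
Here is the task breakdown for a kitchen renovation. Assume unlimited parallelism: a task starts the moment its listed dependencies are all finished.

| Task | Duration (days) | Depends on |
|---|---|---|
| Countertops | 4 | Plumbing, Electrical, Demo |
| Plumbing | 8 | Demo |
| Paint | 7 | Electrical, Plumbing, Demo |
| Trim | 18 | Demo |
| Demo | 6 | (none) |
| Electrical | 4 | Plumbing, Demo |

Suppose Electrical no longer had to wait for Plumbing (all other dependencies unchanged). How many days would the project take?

24

Original critical path: Demo→Plumbing→Electrical→Paint = 6+8+4+7 = 25 ⇒ 25 days.
Without Plumbing→Electrical, Electrical's earliest start moves from 14 to 6.
After: Demo→Trim = 6+18 = 24 → 24 days.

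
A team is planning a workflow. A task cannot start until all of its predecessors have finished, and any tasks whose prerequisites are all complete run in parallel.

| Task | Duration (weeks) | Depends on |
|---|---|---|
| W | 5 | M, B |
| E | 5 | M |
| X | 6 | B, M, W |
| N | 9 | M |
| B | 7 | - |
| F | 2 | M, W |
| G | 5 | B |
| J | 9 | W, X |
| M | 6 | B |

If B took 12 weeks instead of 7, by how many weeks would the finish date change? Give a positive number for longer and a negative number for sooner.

The binding path is B→M→W→X→J = 7+6+5+6+9 = 33; finish at 33 weeks.
B is on the critical path; changing it to 12 makes that path 38 weeks.
The critical path is still B→M→W→X→J; finish is now 38 weeks.
Change in finish: 38 − 33 = +5 weeks.

5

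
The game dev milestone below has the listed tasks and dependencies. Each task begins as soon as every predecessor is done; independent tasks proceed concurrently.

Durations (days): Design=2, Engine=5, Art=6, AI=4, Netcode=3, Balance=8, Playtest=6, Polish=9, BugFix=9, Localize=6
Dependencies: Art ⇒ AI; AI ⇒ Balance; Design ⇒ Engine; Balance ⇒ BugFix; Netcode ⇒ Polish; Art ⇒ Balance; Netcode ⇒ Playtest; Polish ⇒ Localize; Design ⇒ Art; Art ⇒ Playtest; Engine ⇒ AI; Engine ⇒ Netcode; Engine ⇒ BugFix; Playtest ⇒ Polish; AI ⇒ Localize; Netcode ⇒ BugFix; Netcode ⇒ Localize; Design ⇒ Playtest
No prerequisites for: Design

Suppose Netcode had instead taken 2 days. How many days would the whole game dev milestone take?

30

As given, the longest chain is Design→Engine→Netcode→Playtest→Polish→Localize = 2+5+3+6+9+6 = 31, so the finish is 31 days.
Netcode is on the critical path; changing it to 2 makes that path 30 days.
No other chain overtakes it, so the finish is 30 days.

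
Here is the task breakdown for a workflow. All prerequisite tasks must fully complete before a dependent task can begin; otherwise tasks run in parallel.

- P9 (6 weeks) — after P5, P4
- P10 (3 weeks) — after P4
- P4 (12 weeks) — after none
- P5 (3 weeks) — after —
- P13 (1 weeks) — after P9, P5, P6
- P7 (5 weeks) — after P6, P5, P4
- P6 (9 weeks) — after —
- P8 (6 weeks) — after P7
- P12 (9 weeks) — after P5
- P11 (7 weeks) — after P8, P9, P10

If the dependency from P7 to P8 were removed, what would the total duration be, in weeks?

Before: longest chain P4→P7→P8→P11 = 12+5+6+7 = 30, finish 30.
Without P7→P8, P8's earliest start moves from 17 to 0.
After: P4→P9→P11 = 12+6+7 = 25 → 25 weeks.

25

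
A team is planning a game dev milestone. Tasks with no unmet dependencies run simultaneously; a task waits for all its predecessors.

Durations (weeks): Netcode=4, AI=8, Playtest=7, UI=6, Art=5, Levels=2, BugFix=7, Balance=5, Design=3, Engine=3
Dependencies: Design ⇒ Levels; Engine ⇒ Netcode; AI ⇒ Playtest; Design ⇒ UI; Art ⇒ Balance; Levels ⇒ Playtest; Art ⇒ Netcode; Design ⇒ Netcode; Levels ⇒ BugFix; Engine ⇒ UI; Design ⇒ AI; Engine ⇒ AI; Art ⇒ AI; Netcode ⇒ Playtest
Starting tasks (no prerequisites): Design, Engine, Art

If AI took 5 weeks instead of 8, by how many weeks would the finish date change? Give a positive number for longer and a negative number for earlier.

-3

As given, the longest chain is Art→AI→Playtest = 5+8+7 = 20, so the finish is 20 weeks.
Since AI is critical, the -3 change carries straight to that chain (now 17 weeks).
No other chain overtakes it, so the finish is 17 weeks.
Change in finish: 17 − 20 = -3 weeks.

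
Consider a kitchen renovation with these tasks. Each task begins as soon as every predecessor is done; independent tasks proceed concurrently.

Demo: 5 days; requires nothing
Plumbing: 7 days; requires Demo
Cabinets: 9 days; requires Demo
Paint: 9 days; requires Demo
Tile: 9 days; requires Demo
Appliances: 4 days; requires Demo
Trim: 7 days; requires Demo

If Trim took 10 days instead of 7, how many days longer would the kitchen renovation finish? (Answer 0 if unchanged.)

1

Critical path before the change: Demo→Cabinets = 5+9 = 14 giving 14 days.
Trim is off the critical path — its longest chain is 12 days, giving 2 of slack.
The binding chain switches to Demo→Trim = 5+10 = 15; finish 15 days.
Change in finish: 15 − 14 = +1 days.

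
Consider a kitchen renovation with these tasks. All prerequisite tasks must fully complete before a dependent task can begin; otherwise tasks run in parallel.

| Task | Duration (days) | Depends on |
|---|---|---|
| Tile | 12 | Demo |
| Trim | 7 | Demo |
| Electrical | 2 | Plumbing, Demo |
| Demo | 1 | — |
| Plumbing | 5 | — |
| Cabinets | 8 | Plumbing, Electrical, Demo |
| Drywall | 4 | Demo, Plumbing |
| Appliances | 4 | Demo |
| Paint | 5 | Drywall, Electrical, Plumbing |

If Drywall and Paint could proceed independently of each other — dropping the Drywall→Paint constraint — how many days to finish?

15

Before: longest chain Plumbing→Electrical→Cabinets = 5+2+8 = 15, finish 15.
Without Drywall→Paint, Paint's earliest start moves from 9 to 7.
After: Plumbing→Electrical→Cabinets = 5+2+8 = 15 → 15 days.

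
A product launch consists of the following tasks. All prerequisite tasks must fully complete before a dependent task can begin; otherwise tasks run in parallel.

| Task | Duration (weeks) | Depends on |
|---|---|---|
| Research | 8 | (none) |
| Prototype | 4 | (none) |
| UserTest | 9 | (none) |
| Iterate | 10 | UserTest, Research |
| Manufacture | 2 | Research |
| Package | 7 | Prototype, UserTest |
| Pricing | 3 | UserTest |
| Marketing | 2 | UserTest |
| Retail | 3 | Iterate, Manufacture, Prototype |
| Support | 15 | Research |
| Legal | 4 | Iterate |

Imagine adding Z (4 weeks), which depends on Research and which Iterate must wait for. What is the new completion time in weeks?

26

Originally the product launch takes 23 weeks.
With Z inserted, Iterate now waits for max(UserTest, Research, Z).
New critical path: Research→Z→Iterate→Legal = 8+4+10+4 = 26 ⇒ 26 weeks.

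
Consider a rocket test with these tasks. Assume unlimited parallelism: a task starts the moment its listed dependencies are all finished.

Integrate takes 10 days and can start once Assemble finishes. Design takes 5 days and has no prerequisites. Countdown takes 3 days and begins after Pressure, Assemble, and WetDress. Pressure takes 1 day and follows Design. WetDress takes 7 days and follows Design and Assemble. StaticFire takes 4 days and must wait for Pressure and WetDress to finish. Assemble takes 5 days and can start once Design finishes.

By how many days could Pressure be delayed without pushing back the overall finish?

Design→Assemble→WetDress→StaticFire = 5+5+7+4 = 21 sets the makespan at 21 days.
Longest path through Pressure: 10 days (earliest finish 6, latest finish 17).
Slack of Pressure = 16 − 5 = 11 days.

11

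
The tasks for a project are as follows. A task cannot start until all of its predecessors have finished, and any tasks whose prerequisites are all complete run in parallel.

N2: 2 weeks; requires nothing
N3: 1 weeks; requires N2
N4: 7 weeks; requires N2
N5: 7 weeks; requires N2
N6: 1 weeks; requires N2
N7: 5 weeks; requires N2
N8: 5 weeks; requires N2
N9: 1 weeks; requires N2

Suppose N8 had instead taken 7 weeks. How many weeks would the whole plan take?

As given, the longest chain is N2→N4 = 2+7 = 9, so the finish is 9 weeks.
N8 is off the critical path — its longest chain is 7 weeks, giving 2 of slack.
No other chain overtakes it, so the finish is 9 weeks.

9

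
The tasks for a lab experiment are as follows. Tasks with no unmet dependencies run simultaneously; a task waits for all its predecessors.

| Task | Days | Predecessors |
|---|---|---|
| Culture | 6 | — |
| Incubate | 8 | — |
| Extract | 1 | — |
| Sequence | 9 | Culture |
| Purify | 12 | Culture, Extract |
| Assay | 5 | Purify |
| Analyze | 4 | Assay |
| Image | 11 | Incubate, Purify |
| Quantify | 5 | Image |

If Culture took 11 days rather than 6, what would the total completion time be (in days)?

39

Critical path before the change: Culture→Purify→Image→Quantify = 6+12+11+5 = 34 giving 34 days.
Culture lies on that path, so at 11 days the path becomes 39 days.
The critical path is still Culture→Purify→Image→Quantify; finish is now 39 days.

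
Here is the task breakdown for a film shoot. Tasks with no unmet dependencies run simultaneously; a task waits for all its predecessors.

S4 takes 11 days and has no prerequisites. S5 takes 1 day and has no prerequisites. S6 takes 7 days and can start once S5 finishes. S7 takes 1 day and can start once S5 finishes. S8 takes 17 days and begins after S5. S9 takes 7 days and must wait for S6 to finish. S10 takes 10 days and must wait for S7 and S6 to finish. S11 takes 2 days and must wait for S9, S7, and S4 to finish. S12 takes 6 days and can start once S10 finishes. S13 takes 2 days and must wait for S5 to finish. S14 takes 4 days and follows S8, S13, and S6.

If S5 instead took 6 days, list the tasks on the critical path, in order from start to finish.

The binding path is S5→S6→S10→S12 = 1+7+10+6 = 24; finish at 24 days.
Since S5 is critical, the +5 change carries straight to that chain (now 29 days).
No other chain overtakes it, so the finish is 29 days.

S5, S6, S10, S12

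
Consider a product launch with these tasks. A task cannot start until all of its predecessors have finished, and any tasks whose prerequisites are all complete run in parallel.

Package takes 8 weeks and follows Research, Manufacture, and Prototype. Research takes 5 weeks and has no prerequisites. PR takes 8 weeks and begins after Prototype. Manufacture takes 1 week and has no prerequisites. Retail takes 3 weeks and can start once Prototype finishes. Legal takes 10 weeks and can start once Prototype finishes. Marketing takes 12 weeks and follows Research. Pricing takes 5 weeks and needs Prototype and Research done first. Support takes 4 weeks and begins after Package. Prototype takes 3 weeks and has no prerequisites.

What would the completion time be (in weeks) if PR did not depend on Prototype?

Before: longest chain Research→Package→Support = 5+8+4 = 17, finish 17.
Without Prototype→PR, PR's earliest start moves from 3 to 0.
The longest chain is now Research→Package→Support = 5+8+4 = 17, so the job takes 17 weeks.

17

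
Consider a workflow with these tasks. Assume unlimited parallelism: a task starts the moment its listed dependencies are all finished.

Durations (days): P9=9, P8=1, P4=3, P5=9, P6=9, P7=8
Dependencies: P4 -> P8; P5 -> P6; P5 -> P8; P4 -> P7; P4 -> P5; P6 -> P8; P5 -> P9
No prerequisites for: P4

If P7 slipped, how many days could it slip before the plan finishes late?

11

The longest chain is P4→P5→P6→P8 = 3+9+9+1 = 22; overall finish 22 days.
Longest path through P7: 11 days (earliest finish 11, latest finish 22).
So P7 can slip 22 − 11 = 11 days.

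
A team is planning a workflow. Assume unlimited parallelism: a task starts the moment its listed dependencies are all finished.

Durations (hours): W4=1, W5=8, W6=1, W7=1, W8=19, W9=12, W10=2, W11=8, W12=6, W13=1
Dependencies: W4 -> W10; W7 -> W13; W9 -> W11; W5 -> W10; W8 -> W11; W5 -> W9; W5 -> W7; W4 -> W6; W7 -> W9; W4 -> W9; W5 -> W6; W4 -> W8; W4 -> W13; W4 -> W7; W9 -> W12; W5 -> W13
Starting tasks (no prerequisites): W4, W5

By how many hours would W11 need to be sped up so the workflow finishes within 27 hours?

Current finish: 29 hours; target: 27.
W11 is on every critical path, so each hour cut from W11 cuts the finish by one (this holds down to a finish of 27).
Need 29 − 27 = 2 hours off W11 → W11 becomes 6 hours, finish becomes 27.

2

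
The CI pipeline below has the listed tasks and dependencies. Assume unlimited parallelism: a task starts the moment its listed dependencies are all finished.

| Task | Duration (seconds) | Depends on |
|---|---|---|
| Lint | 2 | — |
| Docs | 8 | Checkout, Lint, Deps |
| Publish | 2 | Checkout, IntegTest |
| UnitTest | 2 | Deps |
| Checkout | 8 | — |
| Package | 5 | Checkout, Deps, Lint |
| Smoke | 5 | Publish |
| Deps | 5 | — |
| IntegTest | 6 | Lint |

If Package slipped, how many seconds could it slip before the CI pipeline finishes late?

Critical path: Checkout→Docs = 8+8 = 16, so the finish is 16 seconds.
Longest path through Package: 13 seconds (earliest finish 13, latest finish 16).
So Package can slip 16 − 13 = 3 seconds.

3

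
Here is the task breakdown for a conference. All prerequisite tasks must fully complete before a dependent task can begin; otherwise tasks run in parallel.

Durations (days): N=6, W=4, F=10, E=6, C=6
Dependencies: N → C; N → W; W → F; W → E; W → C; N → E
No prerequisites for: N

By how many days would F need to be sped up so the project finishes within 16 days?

Current finish: 20 days; target: 16.
F is on every critical path, so each day cut from F cuts the finish by one (this holds down to a finish of 16).
Need 20 − 16 = 4 days off F → F becomes 6 days, finish becomes 16.

4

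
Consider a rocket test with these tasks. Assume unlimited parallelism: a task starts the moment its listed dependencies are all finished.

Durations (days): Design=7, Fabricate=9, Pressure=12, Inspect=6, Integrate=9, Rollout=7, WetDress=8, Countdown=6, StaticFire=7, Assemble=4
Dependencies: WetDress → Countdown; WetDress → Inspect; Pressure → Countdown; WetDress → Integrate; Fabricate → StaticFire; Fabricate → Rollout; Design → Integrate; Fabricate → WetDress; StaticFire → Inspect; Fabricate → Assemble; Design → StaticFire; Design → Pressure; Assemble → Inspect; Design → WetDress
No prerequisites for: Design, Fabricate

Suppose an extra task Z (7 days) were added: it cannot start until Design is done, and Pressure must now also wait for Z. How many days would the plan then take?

32

Originally the plan takes 26 days.
With Z inserted, Pressure now waits for max(Design, Z).
New critical path: Design→Z→Pressure→Countdown = 7+7+12+6 = 32 ⇒ 32 days.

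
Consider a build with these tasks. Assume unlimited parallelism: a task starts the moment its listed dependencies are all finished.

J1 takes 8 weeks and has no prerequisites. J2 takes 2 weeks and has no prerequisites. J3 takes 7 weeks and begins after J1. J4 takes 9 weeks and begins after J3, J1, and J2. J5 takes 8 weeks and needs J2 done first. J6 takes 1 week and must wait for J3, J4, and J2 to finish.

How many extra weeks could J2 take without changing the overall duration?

Critical path: J1→J3→J4→J6 = 8+7+9+1 = 25, so the finish is 25 weeks.
Longest path through J2: 12 weeks (earliest finish 2, latest finish 15).
Float = 25 − 12 = 13.

13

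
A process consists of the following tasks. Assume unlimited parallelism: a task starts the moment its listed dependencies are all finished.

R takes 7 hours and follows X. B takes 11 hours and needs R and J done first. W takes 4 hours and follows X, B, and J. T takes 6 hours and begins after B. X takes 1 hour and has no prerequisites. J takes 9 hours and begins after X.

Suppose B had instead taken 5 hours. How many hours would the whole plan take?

21

The binding path is X→J→B→T = 1+9+11+6 = 27; finish at 27 hours.
B is on the critical path; changing it to 5 makes that path 21 hours.
That remains the longest chain; total 21 hours.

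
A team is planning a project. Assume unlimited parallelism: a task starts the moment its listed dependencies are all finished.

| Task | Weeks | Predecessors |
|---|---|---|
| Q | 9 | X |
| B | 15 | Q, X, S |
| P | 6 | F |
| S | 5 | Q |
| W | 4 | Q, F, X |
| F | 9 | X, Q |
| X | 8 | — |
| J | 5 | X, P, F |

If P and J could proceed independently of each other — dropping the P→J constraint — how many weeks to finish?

Before: longest chain X→Q→F→P→J = 8+9+9+6+5 = 37, finish 37.
Without P→J, J's earliest start moves from 32 to 26.
The longest chain is now X→Q→S→B = 8+9+5+15 = 37, so the project takes 37 weeks.

37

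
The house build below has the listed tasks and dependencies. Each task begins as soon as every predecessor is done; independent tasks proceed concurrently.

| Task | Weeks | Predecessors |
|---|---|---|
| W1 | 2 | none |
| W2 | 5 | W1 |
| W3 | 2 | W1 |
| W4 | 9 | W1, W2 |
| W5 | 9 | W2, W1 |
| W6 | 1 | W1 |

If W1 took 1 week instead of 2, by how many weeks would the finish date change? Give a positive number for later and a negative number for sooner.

Actual critical path: W1→W2→W4 = 2+5+9 = 16 ⇒ 16 weeks.
W1 lies on that path, so at 1 week the path becomes 15 weeks.
The critical path is still W1→W2→W4; finish is now 15 weeks.
Change in finish: 15 − 16 = -1 weeks.

-1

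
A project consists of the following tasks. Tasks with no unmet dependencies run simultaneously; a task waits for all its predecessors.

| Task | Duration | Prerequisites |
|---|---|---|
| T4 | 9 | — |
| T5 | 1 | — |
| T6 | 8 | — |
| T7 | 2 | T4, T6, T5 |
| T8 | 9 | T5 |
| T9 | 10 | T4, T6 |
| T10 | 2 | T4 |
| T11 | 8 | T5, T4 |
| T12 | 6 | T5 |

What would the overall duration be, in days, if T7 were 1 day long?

19

As given, the longest chain is T4→T9 = 9+10 = 19, so the finish is 19 days.
T7 has 8 days of float (longest path through it is 11).
No other chain overtakes it, so the finish is 19 days.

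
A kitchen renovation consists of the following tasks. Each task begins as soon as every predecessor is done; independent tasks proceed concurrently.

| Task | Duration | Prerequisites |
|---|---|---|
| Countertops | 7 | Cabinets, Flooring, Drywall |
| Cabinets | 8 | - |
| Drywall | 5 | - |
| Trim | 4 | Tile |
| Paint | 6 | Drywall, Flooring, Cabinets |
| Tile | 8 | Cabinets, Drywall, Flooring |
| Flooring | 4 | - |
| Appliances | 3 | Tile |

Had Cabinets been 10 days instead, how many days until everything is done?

22

The binding path is Cabinets→Tile→Trim = 8+8+4 = 20; finish at 20 days.
Since Cabinets is critical, the +2 change carries straight to that chain (now 22 days).
The critical path is still Cabinets→Tile→Trim; finish is now 22 days.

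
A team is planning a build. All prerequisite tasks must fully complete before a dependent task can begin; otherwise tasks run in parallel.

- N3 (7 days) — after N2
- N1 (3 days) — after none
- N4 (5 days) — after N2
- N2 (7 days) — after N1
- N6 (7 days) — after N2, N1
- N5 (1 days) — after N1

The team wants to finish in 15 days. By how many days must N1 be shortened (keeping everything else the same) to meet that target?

2

Current finish: 17 days; target: 15.
N1 is on every critical path, so each day cut from N1 cuts the finish by one (this holds down to a finish of 15).
Need 17 − 15 = 2 days off N1 → N1 becomes 1 day, finish becomes 15.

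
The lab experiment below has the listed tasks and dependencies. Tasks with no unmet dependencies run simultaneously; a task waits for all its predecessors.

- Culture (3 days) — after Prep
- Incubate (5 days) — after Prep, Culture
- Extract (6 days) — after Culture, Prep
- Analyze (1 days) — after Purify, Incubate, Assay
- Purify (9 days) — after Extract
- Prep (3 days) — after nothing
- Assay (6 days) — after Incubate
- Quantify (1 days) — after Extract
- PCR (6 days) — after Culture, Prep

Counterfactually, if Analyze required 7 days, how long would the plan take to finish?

Actual critical path: Prep→Culture→Extract→Purify→Analyze = 3+3+6+9+1 = 22 ⇒ 22 days.
Since Analyze is critical, the +6 change carries straight to that chain (now 28 days).
The critical path is still Prep→Culture→Extract→Purify→Analyze; finish is now 28 days.

28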